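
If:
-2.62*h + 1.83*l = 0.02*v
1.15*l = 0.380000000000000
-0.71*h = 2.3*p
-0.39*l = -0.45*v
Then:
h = 0.23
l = 0.33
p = -0.07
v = 0.29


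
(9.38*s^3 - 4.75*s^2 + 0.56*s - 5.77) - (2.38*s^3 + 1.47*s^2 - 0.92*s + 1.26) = 7.0*s^3 - 6.22*s^2 + 1.48*s - 7.03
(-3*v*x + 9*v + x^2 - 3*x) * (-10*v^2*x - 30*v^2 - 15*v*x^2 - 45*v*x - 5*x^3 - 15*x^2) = 30*v^3*x^2 - 270*v^3 + 35*v^2*x^3 - 315*v^2*x - 5*x^5 + 45*x^3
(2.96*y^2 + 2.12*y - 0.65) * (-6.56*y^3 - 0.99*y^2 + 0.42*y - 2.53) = -19.4176*y^5 - 16.8376*y^4 + 3.4084*y^3 - 5.9549*y^2 - 5.6366*y + 1.6445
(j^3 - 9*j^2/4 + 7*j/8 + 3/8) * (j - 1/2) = j^4 - 11*j^3/4 + 2*j^2 - j/16 - 3/16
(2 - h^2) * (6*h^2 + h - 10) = -6*h^4 - h^3 + 22*h^2 + 2*h - 20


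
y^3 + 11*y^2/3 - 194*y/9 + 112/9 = (y - 8/3)*(y - 2/3)*(y + 7)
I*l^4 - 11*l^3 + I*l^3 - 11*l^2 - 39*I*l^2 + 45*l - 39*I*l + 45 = (l + 3*I)^2*(l + 5*I)*(I*l + I)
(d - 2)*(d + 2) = d^2 - 4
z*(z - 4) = z^2 - 4*z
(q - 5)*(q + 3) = q^2 - 2*q - 15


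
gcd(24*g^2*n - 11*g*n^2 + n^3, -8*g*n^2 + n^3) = 8*g*n - n^2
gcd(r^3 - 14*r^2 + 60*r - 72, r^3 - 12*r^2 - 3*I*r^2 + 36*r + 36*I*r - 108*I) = r^2 - 12*r + 36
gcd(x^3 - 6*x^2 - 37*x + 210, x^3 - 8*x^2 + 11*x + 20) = x - 5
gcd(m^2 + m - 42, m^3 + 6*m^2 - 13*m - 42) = m + 7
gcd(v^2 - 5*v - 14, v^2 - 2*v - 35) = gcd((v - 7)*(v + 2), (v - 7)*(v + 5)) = v - 7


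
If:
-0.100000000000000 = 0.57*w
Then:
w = -0.18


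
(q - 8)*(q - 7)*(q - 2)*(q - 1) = q^4 - 18*q^3 + 103*q^2 - 198*q + 112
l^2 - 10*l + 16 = (l - 8)*(l - 2)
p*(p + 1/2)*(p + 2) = p^3 + 5*p^2/2 + p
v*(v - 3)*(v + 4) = v^3 + v^2 - 12*v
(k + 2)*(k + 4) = k^2 + 6*k + 8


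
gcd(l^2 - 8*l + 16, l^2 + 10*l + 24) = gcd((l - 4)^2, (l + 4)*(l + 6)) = 1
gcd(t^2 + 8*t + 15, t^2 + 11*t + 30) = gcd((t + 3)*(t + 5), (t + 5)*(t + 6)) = t + 5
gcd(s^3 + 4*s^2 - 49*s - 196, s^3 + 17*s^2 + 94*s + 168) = s^2 + 11*s + 28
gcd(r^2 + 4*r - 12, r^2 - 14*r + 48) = 1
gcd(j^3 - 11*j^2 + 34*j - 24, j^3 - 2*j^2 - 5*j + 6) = j - 1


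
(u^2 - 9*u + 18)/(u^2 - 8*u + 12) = (u - 3)/(u - 2)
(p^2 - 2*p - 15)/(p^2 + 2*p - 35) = (p + 3)/(p + 7)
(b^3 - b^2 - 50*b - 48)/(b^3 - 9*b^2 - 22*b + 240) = (b^2 + 7*b + 6)/(b^2 - b - 30)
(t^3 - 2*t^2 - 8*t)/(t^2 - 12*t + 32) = t*(t + 2)/(t - 8)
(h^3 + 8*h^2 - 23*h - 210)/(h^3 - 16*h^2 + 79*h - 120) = (h^2 + 13*h + 42)/(h^2 - 11*h + 24)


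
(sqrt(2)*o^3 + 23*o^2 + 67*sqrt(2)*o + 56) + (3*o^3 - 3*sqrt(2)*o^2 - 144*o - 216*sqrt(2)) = sqrt(2)*o^3 + 3*o^3 - 3*sqrt(2)*o^2 + 23*o^2 - 144*o + 67*sqrt(2)*o - 216*sqrt(2) + 56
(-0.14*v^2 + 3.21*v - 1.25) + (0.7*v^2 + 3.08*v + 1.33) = 0.56*v^2 + 6.29*v + 0.0800000000000001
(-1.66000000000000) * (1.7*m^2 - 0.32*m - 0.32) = -2.822*m^2 + 0.5312*m + 0.5312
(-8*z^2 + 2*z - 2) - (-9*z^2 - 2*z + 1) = z^2 + 4*z - 3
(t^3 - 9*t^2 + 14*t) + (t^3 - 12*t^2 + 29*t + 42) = 2*t^3 - 21*t^2 + 43*t + 42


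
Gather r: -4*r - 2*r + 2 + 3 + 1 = 6 - 6*r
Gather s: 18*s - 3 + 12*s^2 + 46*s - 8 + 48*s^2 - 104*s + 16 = 60*s^2 - 40*s + 5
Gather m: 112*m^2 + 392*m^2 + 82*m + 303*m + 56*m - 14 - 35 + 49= 504*m^2 + 441*m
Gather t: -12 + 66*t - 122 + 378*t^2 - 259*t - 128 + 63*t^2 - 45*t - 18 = 441*t^2 - 238*t - 280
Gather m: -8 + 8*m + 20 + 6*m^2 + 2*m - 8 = 6*m^2 + 10*m + 4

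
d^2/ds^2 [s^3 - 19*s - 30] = 6*s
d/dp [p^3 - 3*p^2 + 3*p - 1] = 3*p^2 - 6*p + 3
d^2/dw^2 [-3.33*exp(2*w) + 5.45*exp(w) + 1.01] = (5.45 - 13.32*exp(w))*exp(w)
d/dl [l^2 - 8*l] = 2*l - 8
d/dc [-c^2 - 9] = -2*c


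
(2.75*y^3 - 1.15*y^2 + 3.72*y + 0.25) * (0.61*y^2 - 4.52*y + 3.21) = 1.6775*y^5 - 13.1315*y^4 + 16.2947*y^3 - 20.3534*y^2 + 10.8112*y + 0.8025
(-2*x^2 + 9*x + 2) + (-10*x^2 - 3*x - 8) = -12*x^2 + 6*x - 6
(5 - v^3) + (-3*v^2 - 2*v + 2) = -v^3 - 3*v^2 - 2*v + 7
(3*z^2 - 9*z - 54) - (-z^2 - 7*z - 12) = 4*z^2 - 2*z - 42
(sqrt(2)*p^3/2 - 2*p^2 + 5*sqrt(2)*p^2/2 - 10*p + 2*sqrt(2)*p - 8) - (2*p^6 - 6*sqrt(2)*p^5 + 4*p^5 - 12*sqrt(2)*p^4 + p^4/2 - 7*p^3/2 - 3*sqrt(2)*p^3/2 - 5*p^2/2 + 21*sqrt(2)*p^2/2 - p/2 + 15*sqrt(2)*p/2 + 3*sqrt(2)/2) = -2*p^6 - 4*p^5 + 6*sqrt(2)*p^5 - p^4/2 + 12*sqrt(2)*p^4 + 2*sqrt(2)*p^3 + 7*p^3/2 - 8*sqrt(2)*p^2 + p^2/2 - 19*p/2 - 11*sqrt(2)*p/2 - 8 - 3*sqrt(2)/2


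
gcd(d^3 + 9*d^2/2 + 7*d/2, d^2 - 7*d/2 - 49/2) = d + 7/2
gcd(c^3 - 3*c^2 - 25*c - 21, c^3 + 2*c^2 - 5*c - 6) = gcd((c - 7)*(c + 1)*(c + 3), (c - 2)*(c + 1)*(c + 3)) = c^2 + 4*c + 3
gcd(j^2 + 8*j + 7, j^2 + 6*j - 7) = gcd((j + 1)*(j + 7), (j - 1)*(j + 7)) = j + 7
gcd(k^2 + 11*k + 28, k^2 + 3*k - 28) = k + 7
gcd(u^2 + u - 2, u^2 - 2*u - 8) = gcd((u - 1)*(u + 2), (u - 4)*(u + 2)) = u + 2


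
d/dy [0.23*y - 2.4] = 0.230000000000000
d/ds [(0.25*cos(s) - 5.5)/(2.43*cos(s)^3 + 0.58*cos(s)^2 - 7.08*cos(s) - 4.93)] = (1.215*cos(s)^3 - 39.95*cos(s)^2 - 6.38*cos(s) + 40.1725)*sin(s)/(5.9049*cos(s)^6 + 2.8188*cos(s)^5 - 34.0724*cos(s)^4 - 32.1726*cos(s)^3 + 44.4076*cos(s)^2 + 69.8088*cos(s) + 24.3049)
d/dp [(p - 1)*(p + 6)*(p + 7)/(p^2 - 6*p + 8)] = (p^4 - 12*p^3 - 77*p^2 + 276*p - 20)/(p^4 - 12*p^3 + 52*p^2 - 96*p + 64)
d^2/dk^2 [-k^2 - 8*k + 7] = -2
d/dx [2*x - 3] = 2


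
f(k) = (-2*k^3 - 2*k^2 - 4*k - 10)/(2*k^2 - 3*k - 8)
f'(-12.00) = -0.96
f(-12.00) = 10.15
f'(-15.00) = -0.97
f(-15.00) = 13.04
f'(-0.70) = -0.95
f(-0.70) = 1.52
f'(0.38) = 0.50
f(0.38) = 1.35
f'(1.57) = 4.79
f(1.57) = 3.72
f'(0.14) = 0.19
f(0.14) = 1.27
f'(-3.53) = -0.83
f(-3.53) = 2.44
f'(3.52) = 24.11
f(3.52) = -21.88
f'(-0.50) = -0.56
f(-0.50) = 1.38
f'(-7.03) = -0.91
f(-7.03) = 5.49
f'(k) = (3 - 4*k)*(-2*k^3 - 2*k^2 - 4*k - 10)/(2*k^2 - 3*k - 8)^2 + (-6*k^2 - 4*k - 4)/(2*k^2 - 3*k - 8) = 2*(-2*k^4 + 6*k^3 + 31*k^2 + 36*k + 1)/(4*k^4 - 12*k^3 - 23*k^2 + 48*k + 64)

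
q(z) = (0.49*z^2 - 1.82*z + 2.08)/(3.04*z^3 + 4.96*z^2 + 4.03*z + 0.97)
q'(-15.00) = -0.00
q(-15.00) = -0.02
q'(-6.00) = -0.02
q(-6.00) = -0.06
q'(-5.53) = -0.02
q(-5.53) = -0.07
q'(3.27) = 0.00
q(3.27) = 0.01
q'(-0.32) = -641.18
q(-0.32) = 30.59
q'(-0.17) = -41.49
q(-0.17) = 5.82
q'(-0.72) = -18.92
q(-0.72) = -7.36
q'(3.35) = 0.00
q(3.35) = 0.01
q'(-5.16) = -0.03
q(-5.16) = -0.08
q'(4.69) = 0.00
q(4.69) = 0.01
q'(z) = (0.98*z - 1.82)/(3.04*z^3 + 4.96*z^2 + 4.03*z + 0.97) + (-9.12*z^2 - 9.92*z - 4.03)*(0.49*z^2 - 1.82*z + 2.08)/(3.04*z^3 + 4.96*z^2 + 4.03*z + 0.97)^2 = (-1.4896*z^4 + 11.0656*z^3 - 7.9677*z^2 - 19.683*z - 10.1478)/(9.2416*z^6 + 30.1568*z^5 + 49.104*z^4 + 45.8752*z^3 + 25.8633*z^2 + 7.8182*z + 0.9409)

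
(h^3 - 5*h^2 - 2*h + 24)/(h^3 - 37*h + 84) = (h + 2)/(h + 7)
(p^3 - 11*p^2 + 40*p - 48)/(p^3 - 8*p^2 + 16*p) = (p - 3)/p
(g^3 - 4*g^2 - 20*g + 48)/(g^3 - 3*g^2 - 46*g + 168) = (g^2 + 2*g - 8)/(g^2 + 3*g - 28)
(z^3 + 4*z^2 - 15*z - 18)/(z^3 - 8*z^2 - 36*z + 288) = (z^2 - 2*z - 3)/(z^2 - 14*z + 48)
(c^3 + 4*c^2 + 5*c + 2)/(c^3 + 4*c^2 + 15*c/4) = 4*(c^3 + 4*c^2 + 5*c + 2)/(c*(4*c^2 + 16*c + 15))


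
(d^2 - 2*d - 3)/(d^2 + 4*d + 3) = (d - 3)/(d + 3)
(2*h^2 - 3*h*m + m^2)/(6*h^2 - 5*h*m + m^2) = (h - m)/(3*h - m)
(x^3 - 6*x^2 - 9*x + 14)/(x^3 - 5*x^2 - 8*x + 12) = (x - 7)/(x - 6)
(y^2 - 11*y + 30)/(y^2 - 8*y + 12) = (y - 5)/(y - 2)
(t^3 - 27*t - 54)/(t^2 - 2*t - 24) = (t^2 + 6*t + 9)/(t + 4)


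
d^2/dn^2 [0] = 0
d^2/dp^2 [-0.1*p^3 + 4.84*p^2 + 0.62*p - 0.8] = 9.68 - 0.6*p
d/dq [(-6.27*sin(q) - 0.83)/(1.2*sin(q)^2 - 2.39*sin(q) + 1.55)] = (7.524*sin(q)^2 + 1.992*sin(q) - 11.7022)*cos(q)/(1.44*sin(q)^4 - 5.736*sin(q)^3 + 9.4321*sin(q)^2 - 7.409*sin(q) + 2.4025)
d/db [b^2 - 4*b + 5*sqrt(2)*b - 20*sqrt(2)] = 2*b - 4 + 5*sqrt(2)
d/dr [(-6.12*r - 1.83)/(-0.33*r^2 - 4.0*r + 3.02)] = (2.0196*r^2 + 24.48*r - (0.66*r + 4.0)*(6.12*r + 1.83) - 18.4824)/(0.33*r^2 + 4.0*r - 3.02)^2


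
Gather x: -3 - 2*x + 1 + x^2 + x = x^2 - x - 2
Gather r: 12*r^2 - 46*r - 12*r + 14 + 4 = 12*r^2 - 58*r + 18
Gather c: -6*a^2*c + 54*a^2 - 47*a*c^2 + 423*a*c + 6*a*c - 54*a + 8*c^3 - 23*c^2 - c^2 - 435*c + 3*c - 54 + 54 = 54*a^2 - 54*a + 8*c^3 + c^2*(-47*a - 24) + c*(-6*a^2 + 429*a - 432)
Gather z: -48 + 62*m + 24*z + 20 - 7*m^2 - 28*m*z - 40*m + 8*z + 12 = -7*m^2 + 22*m + z*(32 - 28*m) - 16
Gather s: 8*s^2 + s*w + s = 8*s^2 + s*(w + 1)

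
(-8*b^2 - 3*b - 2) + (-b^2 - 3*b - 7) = -9*b^2 - 6*b - 9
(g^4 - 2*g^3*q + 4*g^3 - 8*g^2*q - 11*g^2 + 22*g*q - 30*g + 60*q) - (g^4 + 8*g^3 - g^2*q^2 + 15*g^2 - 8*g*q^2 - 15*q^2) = -2*g^3*q - 4*g^3 + g^2*q^2 - 8*g^2*q - 26*g^2 + 8*g*q^2 + 22*g*q - 30*g + 15*q^2 + 60*q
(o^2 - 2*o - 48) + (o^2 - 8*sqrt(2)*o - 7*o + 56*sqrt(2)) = 2*o^2 - 8*sqrt(2)*o - 9*o - 48 + 56*sqrt(2)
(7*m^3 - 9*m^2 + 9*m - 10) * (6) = 42*m^3 - 54*m^2 + 54*m - 60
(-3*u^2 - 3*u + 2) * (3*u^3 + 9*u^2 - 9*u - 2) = -9*u^5 - 36*u^4 + 6*u^3 + 51*u^2 - 12*u - 4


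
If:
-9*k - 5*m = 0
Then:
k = -5*m/9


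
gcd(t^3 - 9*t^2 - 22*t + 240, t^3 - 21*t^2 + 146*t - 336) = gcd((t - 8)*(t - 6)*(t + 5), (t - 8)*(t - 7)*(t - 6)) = t^2 - 14*t + 48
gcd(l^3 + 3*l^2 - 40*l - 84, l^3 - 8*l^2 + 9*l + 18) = l - 6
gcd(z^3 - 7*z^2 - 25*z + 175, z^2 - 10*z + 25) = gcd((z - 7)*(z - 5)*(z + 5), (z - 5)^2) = z - 5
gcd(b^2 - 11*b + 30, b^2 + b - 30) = b - 5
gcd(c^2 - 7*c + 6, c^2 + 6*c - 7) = c - 1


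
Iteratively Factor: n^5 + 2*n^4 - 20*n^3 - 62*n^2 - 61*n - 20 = (n - 5)*(n^4 + 7*n^3 + 15*n^2 + 13*n + 4) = (n - 5)*(n + 1)*(n^3 + 6*n^2 + 9*n + 4) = (n - 5)*(n + 1)^2*(n^2 + 5*n + 4) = (n - 5)*(n + 1)^2*(n + 4)*(n + 1)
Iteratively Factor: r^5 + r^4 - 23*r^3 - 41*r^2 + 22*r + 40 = (r - 5)*(r^4 + 6*r^3 + 7*r^2 - 6*r - 8) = (r - 5)*(r + 2)*(r^3 + 4*r^2 - r - 4) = (r - 5)*(r + 2)*(r + 4)*(r^2 - 1) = (r - 5)*(r + 1)*(r + 2)*(r + 4)*(r - 1)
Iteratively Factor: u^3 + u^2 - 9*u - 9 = (u + 1)*(u^2 - 9) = (u + 1)*(u + 3)*(u - 3)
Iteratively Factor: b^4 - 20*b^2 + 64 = (b - 2)*(b^3 + 2*b^2 - 16*b - 32) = (b - 4)*(b - 2)*(b^2 + 6*b + 8) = (b - 4)*(b - 2)*(b + 4)*(b + 2)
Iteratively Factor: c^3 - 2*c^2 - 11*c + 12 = (c + 3)*(c^2 - 5*c + 4) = (c - 4)*(c + 3)*(c - 1)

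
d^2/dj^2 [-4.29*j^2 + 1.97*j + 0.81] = -8.58000000000000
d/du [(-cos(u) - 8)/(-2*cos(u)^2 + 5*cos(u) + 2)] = (32*cos(u) + cos(2*u) - 37)*sin(u)/(2*sin(u)^2 + 5*cos(u))^2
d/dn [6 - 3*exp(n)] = -3*exp(n)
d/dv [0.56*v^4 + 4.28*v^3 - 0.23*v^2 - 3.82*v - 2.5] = 2.24*v^3 + 12.84*v^2 - 0.46*v - 3.82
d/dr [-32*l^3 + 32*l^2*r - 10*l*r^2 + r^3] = 32*l^2 - 20*l*r + 3*r^2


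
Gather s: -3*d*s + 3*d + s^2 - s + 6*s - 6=3*d + s^2 + s*(5 - 3*d) - 6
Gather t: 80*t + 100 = 80*t + 100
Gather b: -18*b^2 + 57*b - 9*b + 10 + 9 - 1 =-18*b^2 + 48*b + 18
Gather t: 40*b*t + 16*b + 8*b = 40*b*t + 24*b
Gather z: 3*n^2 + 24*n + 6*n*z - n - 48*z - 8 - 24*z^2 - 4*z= 3*n^2 + 23*n - 24*z^2 + z*(6*n - 52) - 8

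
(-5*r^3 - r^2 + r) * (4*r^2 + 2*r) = -20*r^5 - 14*r^4 + 2*r^3 + 2*r^2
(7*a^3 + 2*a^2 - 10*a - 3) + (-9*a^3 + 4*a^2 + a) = -2*a^3 + 6*a^2 - 9*a - 3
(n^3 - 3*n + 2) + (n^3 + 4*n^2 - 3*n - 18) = 2*n^3 + 4*n^2 - 6*n - 16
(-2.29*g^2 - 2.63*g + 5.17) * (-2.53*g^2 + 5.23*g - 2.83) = 5.7937*g^4 - 5.3228*g^3 - 20.3543*g^2 + 34.482*g - 14.6311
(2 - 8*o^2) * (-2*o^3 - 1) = 16*o^5 - 4*o^3 + 8*o^2 - 2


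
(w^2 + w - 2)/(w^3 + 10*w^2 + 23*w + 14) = (w - 1)/(w^2 + 8*w + 7)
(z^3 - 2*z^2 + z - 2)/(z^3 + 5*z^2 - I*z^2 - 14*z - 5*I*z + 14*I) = (z + I)/(z + 7)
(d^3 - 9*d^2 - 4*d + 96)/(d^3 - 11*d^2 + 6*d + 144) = (d - 4)/(d - 6)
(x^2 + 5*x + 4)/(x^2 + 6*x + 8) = (x + 1)/(x + 2)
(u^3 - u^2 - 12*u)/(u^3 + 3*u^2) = (u - 4)/u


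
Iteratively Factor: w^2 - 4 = (w + 2)*(w - 2)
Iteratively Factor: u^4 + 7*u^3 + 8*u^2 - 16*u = (u + 4)*(u^3 + 3*u^2 - 4*u) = (u - 1)*(u + 4)*(u^2 + 4*u) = u*(u - 1)*(u + 4)*(u + 4)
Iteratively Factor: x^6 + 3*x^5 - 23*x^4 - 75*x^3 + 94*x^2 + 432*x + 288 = (x + 3)*(x^5 - 23*x^3 - 6*x^2 + 112*x + 96) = (x - 4)*(x + 3)*(x^4 + 4*x^3 - 7*x^2 - 34*x - 24) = (x - 4)*(x + 2)*(x + 3)*(x^3 + 2*x^2 - 11*x - 12) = (x - 4)*(x + 1)*(x + 2)*(x + 3)*(x^2 + x - 12) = (x - 4)*(x + 1)*(x + 2)*(x + 3)*(x + 4)*(x - 3)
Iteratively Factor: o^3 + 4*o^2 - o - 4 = (o + 1)*(o^2 + 3*o - 4) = (o + 1)*(o + 4)*(o - 1)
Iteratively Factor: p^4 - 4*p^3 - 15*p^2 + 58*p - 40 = (p - 1)*(p^3 - 3*p^2 - 18*p + 40) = (p - 5)*(p - 1)*(p^2 + 2*p - 8) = (p - 5)*(p - 2)*(p - 1)*(p + 4)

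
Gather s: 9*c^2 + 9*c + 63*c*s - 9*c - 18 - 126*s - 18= 9*c^2 + s*(63*c - 126) - 36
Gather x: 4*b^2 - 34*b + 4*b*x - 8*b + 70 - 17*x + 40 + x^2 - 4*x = 4*b^2 - 42*b + x^2 + x*(4*b - 21) + 110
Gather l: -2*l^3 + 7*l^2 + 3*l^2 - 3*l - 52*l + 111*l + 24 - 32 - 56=-2*l^3 + 10*l^2 + 56*l - 64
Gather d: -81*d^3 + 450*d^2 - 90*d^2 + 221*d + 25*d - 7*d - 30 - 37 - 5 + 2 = -81*d^3 + 360*d^2 + 239*d - 70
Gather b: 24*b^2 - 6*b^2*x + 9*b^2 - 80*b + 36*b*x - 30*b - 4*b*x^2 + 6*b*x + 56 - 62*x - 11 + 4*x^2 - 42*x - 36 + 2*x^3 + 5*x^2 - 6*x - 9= b^2*(33 - 6*x) + b*(-4*x^2 + 42*x - 110) + 2*x^3 + 9*x^2 - 110*x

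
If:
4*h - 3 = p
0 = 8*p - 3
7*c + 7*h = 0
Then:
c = -27/32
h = 27/32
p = 3/8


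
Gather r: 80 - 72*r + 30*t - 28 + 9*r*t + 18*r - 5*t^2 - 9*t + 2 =r*(9*t - 54) - 5*t^2 + 21*t + 54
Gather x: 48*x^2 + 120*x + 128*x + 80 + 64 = 48*x^2 + 248*x + 144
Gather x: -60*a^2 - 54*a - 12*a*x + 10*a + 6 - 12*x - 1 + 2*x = -60*a^2 - 44*a + x*(-12*a - 10) + 5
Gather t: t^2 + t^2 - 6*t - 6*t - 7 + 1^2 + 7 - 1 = 2*t^2 - 12*t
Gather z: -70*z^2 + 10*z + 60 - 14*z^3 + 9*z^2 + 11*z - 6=-14*z^3 - 61*z^2 + 21*z + 54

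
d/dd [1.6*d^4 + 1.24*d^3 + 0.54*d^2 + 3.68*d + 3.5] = 6.4*d^3 + 3.72*d^2 + 1.08*d + 3.68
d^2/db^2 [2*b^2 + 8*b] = 4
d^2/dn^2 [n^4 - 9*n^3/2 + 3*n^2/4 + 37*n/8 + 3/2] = 12*n^2 - 27*n + 3/2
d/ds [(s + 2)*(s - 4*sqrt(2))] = 2*s - 4*sqrt(2) + 2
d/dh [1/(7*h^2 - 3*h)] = (3 - 14*h)/(h^2*(7*h - 3)^2)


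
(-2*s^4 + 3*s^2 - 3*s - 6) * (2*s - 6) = -4*s^5 + 12*s^4 + 6*s^3 - 24*s^2 + 6*s + 36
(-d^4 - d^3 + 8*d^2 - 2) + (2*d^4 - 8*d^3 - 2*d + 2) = d^4 - 9*d^3 + 8*d^2 - 2*d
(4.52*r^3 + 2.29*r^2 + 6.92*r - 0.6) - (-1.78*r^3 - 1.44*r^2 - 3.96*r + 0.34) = 6.3*r^3 + 3.73*r^2 + 10.88*r - 0.94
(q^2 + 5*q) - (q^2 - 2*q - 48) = 7*q + 48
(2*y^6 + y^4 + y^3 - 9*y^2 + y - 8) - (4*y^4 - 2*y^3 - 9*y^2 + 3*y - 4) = 2*y^6 - 3*y^4 + 3*y^3 - 2*y - 4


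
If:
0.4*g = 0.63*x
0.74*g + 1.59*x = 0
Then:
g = 0.00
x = 0.00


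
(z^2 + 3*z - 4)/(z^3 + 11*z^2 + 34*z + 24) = (z - 1)/(z^2 + 7*z + 6)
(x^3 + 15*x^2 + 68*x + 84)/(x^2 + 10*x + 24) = (x^2 + 9*x + 14)/(x + 4)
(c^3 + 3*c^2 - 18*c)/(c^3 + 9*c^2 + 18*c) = (c - 3)/(c + 3)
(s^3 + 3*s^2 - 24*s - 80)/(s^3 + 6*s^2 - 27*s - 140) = (s + 4)/(s + 7)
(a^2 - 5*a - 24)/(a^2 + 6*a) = (a^2 - 5*a - 24)/(a*(a + 6))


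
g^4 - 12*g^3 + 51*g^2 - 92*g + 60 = (g - 5)*(g - 3)*(g - 2)^2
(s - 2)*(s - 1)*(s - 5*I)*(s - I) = s^4 - 3*s^3 - 6*I*s^3 - 3*s^2 + 18*I*s^2 + 15*s - 12*I*s - 10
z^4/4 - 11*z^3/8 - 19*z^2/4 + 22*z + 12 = (z/4 + 1)*(z - 6)*(z - 4)*(z + 1/2)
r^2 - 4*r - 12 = (r - 6)*(r + 2)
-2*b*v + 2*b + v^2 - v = (-2*b + v)*(v - 1)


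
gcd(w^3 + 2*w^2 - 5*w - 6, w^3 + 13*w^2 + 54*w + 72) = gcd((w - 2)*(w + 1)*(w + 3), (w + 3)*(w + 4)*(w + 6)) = w + 3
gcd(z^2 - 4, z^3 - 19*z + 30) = z - 2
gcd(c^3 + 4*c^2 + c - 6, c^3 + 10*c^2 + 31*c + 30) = c^2 + 5*c + 6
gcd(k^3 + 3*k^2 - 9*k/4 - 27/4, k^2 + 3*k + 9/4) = k + 3/2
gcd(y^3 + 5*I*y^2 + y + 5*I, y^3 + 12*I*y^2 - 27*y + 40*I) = y^2 + 4*I*y + 5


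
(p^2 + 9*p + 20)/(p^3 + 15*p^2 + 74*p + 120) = 1/(p + 6)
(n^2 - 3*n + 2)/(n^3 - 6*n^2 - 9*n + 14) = (n - 2)/(n^2 - 5*n - 14)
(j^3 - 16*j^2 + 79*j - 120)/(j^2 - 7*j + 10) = (j^2 - 11*j + 24)/(j - 2)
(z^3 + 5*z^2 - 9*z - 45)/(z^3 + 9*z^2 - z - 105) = (z + 3)/(z + 7)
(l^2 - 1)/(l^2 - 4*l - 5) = (l - 1)/(l - 5)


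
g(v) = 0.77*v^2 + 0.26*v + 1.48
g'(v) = 1.54*v + 0.26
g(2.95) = 8.95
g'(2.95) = 4.80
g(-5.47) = 23.10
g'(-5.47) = -8.16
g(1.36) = 3.26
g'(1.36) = 2.35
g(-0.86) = 1.83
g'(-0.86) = -1.06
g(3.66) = 12.75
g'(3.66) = 5.90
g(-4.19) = 13.91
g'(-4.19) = -6.19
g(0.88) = 2.31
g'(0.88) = 1.62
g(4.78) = 20.32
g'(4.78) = 7.62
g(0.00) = 1.48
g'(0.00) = 0.26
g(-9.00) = 61.51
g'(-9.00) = -13.60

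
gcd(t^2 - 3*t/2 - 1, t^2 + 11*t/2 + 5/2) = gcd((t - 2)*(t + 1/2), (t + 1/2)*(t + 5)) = t + 1/2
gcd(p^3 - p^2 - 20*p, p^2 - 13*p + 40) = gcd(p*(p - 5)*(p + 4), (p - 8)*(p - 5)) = p - 5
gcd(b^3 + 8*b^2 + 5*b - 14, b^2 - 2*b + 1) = b - 1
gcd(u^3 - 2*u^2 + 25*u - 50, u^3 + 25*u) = u^2 + 25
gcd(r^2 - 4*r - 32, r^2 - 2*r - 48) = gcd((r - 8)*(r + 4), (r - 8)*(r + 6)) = r - 8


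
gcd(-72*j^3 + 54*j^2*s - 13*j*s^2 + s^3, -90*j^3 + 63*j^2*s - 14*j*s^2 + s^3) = 18*j^2 - 9*j*s + s^2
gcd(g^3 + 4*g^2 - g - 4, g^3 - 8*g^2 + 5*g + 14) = g + 1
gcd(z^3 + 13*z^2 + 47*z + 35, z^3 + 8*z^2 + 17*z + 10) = z^2 + 6*z + 5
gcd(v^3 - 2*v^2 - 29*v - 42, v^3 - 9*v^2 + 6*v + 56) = v^2 - 5*v - 14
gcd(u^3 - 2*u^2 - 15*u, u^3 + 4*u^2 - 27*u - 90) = u^2 - 2*u - 15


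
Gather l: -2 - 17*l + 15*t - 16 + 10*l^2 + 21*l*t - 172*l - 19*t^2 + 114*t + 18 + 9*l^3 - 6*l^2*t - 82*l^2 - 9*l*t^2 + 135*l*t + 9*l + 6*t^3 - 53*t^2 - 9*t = 9*l^3 + l^2*(-6*t - 72) + l*(-9*t^2 + 156*t - 180) + 6*t^3 - 72*t^2 + 120*t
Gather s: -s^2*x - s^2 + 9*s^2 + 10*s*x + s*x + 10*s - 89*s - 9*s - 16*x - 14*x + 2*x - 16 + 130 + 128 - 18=s^2*(8 - x) + s*(11*x - 88) - 28*x + 224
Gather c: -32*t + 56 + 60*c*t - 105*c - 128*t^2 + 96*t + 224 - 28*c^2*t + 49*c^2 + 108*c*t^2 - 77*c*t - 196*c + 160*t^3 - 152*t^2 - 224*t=c^2*(49 - 28*t) + c*(108*t^2 - 17*t - 301) + 160*t^3 - 280*t^2 - 160*t + 280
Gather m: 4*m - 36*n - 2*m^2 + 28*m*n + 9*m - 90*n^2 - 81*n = -2*m^2 + m*(28*n + 13) - 90*n^2 - 117*n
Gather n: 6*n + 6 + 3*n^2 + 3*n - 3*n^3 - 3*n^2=-3*n^3 + 9*n + 6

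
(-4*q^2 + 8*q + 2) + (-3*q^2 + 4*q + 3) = -7*q^2 + 12*q + 5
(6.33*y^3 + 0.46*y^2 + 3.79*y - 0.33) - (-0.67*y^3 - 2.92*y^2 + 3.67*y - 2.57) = 7.0*y^3 + 3.38*y^2 + 0.12*y + 2.24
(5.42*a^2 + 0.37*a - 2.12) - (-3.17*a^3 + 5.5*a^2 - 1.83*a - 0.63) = 3.17*a^3 - 0.0800000000000001*a^2 + 2.2*a - 1.49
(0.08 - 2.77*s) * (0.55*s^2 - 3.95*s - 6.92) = -1.5235*s^3 + 10.9855*s^2 + 18.8524*s - 0.5536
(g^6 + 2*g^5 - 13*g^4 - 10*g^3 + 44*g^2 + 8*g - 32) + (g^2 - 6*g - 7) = g^6 + 2*g^5 - 13*g^4 - 10*g^3 + 45*g^2 + 2*g - 39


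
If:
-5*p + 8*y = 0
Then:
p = 8*y/5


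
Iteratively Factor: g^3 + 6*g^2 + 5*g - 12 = (g - 1)*(g^2 + 7*g + 12) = (g - 1)*(g + 4)*(g + 3)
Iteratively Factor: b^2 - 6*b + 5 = (b - 1)*(b - 5)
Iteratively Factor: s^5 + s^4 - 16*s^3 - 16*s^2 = (s)*(s^4 + s^3 - 16*s^2 - 16*s) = s*(s - 4)*(s^3 + 5*s^2 + 4*s) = s^2*(s - 4)*(s^2 + 5*s + 4) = s^2*(s - 4)*(s + 1)*(s + 4)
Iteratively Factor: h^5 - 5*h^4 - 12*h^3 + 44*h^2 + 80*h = (h - 5)*(h^4 - 12*h^2 - 16*h) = (h - 5)*(h + 2)*(h^3 - 2*h^2 - 8*h) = (h - 5)*(h + 2)^2*(h^2 - 4*h) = h*(h - 5)*(h + 2)^2*(h - 4)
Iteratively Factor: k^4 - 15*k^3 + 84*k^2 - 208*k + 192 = (k - 4)*(k^3 - 11*k^2 + 40*k - 48) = (k - 4)*(k - 3)*(k^2 - 8*k + 16) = (k - 4)^2*(k - 3)*(k - 4)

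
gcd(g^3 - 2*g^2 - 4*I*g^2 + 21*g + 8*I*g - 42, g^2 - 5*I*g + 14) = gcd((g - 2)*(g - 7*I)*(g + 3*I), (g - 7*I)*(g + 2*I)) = g - 7*I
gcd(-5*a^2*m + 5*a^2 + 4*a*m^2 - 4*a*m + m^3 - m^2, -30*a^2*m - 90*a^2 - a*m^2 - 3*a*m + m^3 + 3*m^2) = 5*a + m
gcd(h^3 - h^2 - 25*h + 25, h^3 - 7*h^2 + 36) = 1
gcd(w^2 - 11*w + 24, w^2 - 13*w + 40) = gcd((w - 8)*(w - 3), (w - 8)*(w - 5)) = w - 8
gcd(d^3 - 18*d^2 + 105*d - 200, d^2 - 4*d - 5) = d - 5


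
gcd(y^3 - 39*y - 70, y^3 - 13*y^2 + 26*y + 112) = y^2 - 5*y - 14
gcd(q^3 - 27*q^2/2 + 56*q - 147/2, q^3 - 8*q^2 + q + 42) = q^2 - 10*q + 21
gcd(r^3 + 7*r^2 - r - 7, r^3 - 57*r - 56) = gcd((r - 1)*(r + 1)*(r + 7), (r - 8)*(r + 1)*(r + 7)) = r^2 + 8*r + 7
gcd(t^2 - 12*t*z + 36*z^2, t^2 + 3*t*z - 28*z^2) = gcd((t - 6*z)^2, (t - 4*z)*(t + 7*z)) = 1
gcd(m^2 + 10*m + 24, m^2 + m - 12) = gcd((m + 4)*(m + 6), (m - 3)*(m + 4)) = m + 4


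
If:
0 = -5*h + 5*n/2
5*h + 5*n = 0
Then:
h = 0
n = 0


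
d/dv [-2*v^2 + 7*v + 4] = 7 - 4*v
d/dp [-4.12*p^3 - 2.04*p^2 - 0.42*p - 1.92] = -12.36*p^2 - 4.08*p - 0.42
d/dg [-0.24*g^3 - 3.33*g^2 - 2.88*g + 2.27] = -0.72*g^2 - 6.66*g - 2.88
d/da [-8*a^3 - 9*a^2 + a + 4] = -24*a^2 - 18*a + 1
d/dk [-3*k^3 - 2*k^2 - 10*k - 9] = -9*k^2 - 4*k - 10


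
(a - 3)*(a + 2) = a^2 - a - 6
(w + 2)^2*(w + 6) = w^3 + 10*w^2 + 28*w + 24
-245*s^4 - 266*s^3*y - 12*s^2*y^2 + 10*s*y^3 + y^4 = (-5*s + y)*(s + y)*(7*s + y)^2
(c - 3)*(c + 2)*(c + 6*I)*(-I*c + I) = -I*c^4 + 6*c^3 + 2*I*c^3 - 12*c^2 + 5*I*c^2 - 30*c - 6*I*c + 36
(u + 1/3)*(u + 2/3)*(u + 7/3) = u^3 + 10*u^2/3 + 23*u/9 + 14/27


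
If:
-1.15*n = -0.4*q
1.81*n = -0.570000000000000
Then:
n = -0.31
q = -0.91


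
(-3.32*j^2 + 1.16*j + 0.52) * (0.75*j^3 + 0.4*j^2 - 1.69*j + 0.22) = -2.49*j^5 - 0.458*j^4 + 6.4648*j^3 - 2.4828*j^2 - 0.6236*j + 0.1144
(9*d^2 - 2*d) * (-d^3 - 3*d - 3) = -9*d^5 + 2*d^4 - 27*d^3 - 21*d^2 + 6*d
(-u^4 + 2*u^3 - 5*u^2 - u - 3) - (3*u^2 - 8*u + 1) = -u^4 + 2*u^3 - 8*u^2 + 7*u - 4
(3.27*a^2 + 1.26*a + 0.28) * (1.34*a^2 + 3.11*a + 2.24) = 4.3818*a^4 + 11.8581*a^3 + 11.6186*a^2 + 3.6932*a + 0.6272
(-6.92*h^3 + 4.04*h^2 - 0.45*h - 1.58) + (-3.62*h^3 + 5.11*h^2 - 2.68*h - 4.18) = -10.54*h^3 + 9.15*h^2 - 3.13*h - 5.76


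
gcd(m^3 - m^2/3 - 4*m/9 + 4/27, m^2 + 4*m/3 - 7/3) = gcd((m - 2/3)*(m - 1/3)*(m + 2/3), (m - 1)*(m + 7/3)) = 1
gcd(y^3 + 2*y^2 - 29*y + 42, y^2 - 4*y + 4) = y - 2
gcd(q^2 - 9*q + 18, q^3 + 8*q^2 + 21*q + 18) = 1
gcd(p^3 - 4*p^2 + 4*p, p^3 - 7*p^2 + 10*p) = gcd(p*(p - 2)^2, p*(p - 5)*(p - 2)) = p^2 - 2*p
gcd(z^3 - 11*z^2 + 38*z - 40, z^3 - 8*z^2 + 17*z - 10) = z^2 - 7*z + 10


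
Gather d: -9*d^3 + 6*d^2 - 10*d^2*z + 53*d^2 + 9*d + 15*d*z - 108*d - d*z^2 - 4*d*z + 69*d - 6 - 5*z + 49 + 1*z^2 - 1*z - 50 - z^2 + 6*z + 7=-9*d^3 + d^2*(59 - 10*z) + d*(-z^2 + 11*z - 30)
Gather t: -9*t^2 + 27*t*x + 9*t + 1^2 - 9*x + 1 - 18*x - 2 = -9*t^2 + t*(27*x + 9) - 27*x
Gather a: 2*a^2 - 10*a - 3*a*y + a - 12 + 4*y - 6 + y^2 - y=2*a^2 + a*(-3*y - 9) + y^2 + 3*y - 18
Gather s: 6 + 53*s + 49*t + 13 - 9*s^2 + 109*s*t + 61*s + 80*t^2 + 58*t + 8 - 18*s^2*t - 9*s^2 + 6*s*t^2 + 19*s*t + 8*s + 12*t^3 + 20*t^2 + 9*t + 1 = s^2*(-18*t - 18) + s*(6*t^2 + 128*t + 122) + 12*t^3 + 100*t^2 + 116*t + 28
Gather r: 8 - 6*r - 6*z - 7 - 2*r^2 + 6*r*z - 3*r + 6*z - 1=-2*r^2 + r*(6*z - 9)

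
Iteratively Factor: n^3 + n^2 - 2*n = (n)*(n^2 + n - 2) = n*(n + 2)*(n - 1)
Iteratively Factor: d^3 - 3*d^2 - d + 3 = (d - 3)*(d^2 - 1) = (d - 3)*(d - 1)*(d + 1)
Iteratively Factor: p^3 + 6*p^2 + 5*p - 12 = (p + 3)*(p^2 + 3*p - 4) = (p + 3)*(p + 4)*(p - 1)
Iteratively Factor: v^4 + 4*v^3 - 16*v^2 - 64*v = (v + 4)*(v^3 - 16*v) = (v + 4)^2*(v^2 - 4*v) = v*(v + 4)^2*(v - 4)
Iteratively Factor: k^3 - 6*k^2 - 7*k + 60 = (k + 3)*(k^2 - 9*k + 20) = (k - 5)*(k + 3)*(k - 4)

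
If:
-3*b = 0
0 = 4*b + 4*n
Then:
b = 0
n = 0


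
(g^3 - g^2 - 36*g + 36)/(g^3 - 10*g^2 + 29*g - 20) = (g^2 - 36)/(g^2 - 9*g + 20)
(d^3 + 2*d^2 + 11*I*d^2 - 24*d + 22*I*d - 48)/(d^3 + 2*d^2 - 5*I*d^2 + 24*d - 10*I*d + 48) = (d + 8*I)/(d - 8*I)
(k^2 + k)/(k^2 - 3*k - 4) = k/(k - 4)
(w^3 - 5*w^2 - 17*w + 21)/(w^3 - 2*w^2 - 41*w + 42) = (w + 3)/(w + 6)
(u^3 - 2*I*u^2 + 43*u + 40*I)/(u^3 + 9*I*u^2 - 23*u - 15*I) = (u - 8*I)/(u + 3*I)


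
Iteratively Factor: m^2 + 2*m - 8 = (m + 4)*(m - 2)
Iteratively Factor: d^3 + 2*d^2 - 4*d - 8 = (d + 2)*(d^2 - 4) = (d - 2)*(d + 2)*(d + 2)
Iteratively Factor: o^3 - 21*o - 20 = (o + 4)*(o^2 - 4*o - 5) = (o - 5)*(o + 4)*(o + 1)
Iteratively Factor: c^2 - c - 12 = (c + 3)*(c - 4)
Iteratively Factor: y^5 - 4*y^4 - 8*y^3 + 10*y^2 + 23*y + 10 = (y - 5)*(y^4 + y^3 - 3*y^2 - 5*y - 2) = (y - 5)*(y + 1)*(y^3 - 3*y - 2) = (y - 5)*(y - 2)*(y + 1)*(y^2 + 2*y + 1) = (y - 5)*(y - 2)*(y + 1)^2*(y + 1)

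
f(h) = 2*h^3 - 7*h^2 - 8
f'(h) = 6*h^2 - 14*h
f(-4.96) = -424.26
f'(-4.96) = 217.05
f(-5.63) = -586.79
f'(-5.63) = 269.00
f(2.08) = -20.29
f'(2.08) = -3.16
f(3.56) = -6.48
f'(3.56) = 26.20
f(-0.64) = -11.39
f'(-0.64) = 11.42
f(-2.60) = -90.47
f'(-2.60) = 76.96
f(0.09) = -8.06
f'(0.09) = -1.21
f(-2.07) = -55.73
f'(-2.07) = 54.69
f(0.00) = -8.00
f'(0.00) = 0.00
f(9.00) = 883.00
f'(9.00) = 360.00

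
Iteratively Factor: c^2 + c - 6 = (c - 2)*(c + 3)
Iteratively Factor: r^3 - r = (r - 1)*(r^2 + r) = r*(r - 1)*(r + 1)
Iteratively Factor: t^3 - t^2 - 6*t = (t + 2)*(t^2 - 3*t) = t*(t + 2)*(t - 3)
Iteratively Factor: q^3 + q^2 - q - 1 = (q + 1)*(q^2 - 1) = (q + 1)^2*(q - 1)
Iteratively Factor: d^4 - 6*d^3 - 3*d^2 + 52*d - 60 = (d + 3)*(d^3 - 9*d^2 + 24*d - 20) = (d - 5)*(d + 3)*(d^2 - 4*d + 4) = (d - 5)*(d - 2)*(d + 3)*(d - 2)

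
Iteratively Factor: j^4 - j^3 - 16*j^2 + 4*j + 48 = (j - 2)*(j^3 + j^2 - 14*j - 24) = (j - 2)*(j + 2)*(j^2 - j - 12) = (j - 4)*(j - 2)*(j + 2)*(j + 3)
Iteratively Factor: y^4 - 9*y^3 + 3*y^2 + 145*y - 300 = (y - 3)*(y^3 - 6*y^2 - 15*y + 100) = (y - 5)*(y - 3)*(y^2 - y - 20) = (y - 5)^2*(y - 3)*(y + 4)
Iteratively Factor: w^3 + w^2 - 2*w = (w + 2)*(w^2 - w) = (w - 1)*(w + 2)*(w)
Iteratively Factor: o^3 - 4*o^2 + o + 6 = (o + 1)*(o^2 - 5*o + 6) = (o - 3)*(o + 1)*(o - 2)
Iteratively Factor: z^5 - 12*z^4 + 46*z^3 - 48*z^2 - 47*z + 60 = (z - 1)*(z^4 - 11*z^3 + 35*z^2 - 13*z - 60) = (z - 3)*(z - 1)*(z^3 - 8*z^2 + 11*z + 20) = (z - 5)*(z - 3)*(z - 1)*(z^2 - 3*z - 4) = (z - 5)*(z - 4)*(z - 3)*(z - 1)*(z + 1)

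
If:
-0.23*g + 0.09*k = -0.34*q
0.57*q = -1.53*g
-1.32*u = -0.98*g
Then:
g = 1.3469387755102*u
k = 17.1006086645184*u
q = -3.61546723952739*u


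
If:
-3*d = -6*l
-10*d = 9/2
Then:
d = -9/20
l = -9/40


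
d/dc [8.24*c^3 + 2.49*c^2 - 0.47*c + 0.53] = 24.72*c^2 + 4.98*c - 0.47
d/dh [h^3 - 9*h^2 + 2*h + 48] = 3*h^2 - 18*h + 2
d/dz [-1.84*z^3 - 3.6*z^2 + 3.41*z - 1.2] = -5.52*z^2 - 7.2*z + 3.41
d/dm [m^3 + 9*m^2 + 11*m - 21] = 3*m^2 + 18*m + 11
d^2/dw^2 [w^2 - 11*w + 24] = 2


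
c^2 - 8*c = c*(c - 8)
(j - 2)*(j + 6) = j^2 + 4*j - 12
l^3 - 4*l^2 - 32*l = l*(l - 8)*(l + 4)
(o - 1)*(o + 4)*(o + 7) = o^3 + 10*o^2 + 17*o - 28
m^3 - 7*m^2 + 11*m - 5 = (m - 5)*(m - 1)^2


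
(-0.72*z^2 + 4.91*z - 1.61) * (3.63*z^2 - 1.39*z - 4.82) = -2.6136*z^4 + 18.8241*z^3 - 9.1988*z^2 - 21.4283*z + 7.7602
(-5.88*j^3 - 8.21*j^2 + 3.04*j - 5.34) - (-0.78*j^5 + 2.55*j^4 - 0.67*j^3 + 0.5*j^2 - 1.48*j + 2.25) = 0.78*j^5 - 2.55*j^4 - 5.21*j^3 - 8.71*j^2 + 4.52*j - 7.59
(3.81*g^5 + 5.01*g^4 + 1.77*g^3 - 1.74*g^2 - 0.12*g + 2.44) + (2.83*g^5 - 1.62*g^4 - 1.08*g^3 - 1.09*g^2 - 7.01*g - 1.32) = 6.64*g^5 + 3.39*g^4 + 0.69*g^3 - 2.83*g^2 - 7.13*g + 1.12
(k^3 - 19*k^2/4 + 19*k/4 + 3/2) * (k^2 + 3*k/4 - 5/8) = k^5 - 4*k^4 + 9*k^3/16 + 257*k^2/32 - 59*k/32 - 15/16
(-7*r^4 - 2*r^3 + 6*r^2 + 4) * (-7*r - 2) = 49*r^5 + 28*r^4 - 38*r^3 - 12*r^2 - 28*r - 8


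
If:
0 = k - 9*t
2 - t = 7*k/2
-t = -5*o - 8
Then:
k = 36/65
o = -516/325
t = 4/65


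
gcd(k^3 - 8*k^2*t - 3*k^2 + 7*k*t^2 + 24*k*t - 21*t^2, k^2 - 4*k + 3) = k - 3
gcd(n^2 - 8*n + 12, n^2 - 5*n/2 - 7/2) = 1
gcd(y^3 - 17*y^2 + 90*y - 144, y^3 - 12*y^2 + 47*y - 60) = y - 3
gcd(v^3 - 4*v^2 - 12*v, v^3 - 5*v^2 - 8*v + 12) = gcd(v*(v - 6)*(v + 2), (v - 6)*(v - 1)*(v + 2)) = v^2 - 4*v - 12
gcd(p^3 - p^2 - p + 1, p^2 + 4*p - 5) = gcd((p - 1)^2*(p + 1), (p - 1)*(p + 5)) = p - 1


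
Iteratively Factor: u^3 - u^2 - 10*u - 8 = (u + 1)*(u^2 - 2*u - 8) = (u - 4)*(u + 1)*(u + 2)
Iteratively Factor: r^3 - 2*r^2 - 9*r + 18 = (r + 3)*(r^2 - 5*r + 6) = (r - 3)*(r + 3)*(r - 2)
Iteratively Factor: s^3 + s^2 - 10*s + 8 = (s - 1)*(s^2 + 2*s - 8) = (s - 1)*(s + 4)*(s - 2)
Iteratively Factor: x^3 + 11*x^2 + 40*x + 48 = (x + 4)*(x^2 + 7*x + 12) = (x + 3)*(x + 4)*(x + 4)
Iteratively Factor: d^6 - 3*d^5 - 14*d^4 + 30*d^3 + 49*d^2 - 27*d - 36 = (d + 1)*(d^5 - 4*d^4 - 10*d^3 + 40*d^2 + 9*d - 36) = (d + 1)*(d + 3)*(d^4 - 7*d^3 + 11*d^2 + 7*d - 12) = (d - 1)*(d + 1)*(d + 3)*(d^3 - 6*d^2 + 5*d + 12) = (d - 3)*(d - 1)*(d + 1)*(d + 3)*(d^2 - 3*d - 4) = (d - 3)*(d - 1)*(d + 1)^2*(d + 3)*(d - 4)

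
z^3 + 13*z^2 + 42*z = z*(z + 6)*(z + 7)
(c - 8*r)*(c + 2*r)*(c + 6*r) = c^3 - 52*c*r^2 - 96*r^3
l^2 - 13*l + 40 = (l - 8)*(l - 5)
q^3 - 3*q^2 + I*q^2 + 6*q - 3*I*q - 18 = (q - 3)*(q - 2*I)*(q + 3*I)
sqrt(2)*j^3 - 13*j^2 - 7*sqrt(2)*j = j*(j - 7*sqrt(2))*(sqrt(2)*j + 1)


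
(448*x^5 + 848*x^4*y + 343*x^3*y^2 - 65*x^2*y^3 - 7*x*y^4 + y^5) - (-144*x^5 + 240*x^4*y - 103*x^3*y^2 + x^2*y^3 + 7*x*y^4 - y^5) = 592*x^5 + 608*x^4*y + 446*x^3*y^2 - 66*x^2*y^3 - 14*x*y^4 + 2*y^5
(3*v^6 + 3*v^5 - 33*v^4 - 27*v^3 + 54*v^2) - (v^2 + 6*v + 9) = 3*v^6 + 3*v^5 - 33*v^4 - 27*v^3 + 53*v^2 - 6*v - 9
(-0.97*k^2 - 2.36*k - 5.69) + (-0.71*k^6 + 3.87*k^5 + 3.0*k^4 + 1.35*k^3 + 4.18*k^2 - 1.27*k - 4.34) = -0.71*k^6 + 3.87*k^5 + 3.0*k^4 + 1.35*k^3 + 3.21*k^2 - 3.63*k - 10.03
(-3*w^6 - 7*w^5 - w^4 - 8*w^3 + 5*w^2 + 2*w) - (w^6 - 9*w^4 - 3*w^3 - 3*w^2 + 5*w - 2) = -4*w^6 - 7*w^5 + 8*w^4 - 5*w^3 + 8*w^2 - 3*w + 2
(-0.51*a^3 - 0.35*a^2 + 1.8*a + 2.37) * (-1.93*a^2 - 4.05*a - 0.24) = 0.9843*a^5 + 2.741*a^4 - 1.9341*a^3 - 11.7801*a^2 - 10.0305*a - 0.5688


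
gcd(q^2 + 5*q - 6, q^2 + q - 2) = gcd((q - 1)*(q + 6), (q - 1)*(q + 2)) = q - 1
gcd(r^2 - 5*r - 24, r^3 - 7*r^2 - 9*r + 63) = r + 3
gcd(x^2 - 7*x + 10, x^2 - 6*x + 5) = x - 5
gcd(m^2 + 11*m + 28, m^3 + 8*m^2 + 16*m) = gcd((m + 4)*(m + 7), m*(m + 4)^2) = m + 4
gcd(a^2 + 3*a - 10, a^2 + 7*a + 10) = a + 5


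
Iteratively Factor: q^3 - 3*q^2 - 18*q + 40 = (q - 5)*(q^2 + 2*q - 8) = (q - 5)*(q + 4)*(q - 2)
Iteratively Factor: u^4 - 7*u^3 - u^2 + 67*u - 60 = (u - 1)*(u^3 - 6*u^2 - 7*u + 60) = (u - 4)*(u - 1)*(u^2 - 2*u - 15) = (u - 4)*(u - 1)*(u + 3)*(u - 5)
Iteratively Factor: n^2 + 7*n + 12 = (n + 4)*(n + 3)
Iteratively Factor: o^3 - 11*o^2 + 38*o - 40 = (o - 2)*(o^2 - 9*o + 20) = (o - 4)*(o - 2)*(o - 5)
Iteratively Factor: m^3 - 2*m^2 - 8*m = (m - 4)*(m^2 + 2*m) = m*(m - 4)*(m + 2)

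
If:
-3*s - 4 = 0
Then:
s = -4/3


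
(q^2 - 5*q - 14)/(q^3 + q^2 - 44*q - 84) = 1/(q + 6)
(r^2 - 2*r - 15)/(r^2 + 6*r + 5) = (r^2 - 2*r - 15)/(r^2 + 6*r + 5)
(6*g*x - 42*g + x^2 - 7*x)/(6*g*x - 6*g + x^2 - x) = (x - 7)/(x - 1)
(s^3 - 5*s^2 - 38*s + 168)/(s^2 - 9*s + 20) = (s^2 - s - 42)/(s - 5)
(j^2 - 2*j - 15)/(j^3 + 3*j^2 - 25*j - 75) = 1/(j + 5)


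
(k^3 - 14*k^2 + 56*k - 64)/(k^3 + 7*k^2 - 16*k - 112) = (k^2 - 10*k + 16)/(k^2 + 11*k + 28)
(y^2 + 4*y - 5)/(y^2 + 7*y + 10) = (y - 1)/(y + 2)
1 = 1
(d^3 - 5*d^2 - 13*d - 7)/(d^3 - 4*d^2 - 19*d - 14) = (d + 1)/(d + 2)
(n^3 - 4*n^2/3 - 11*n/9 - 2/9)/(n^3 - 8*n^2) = (9*n^3 - 12*n^2 - 11*n - 2)/(9*n^2*(n - 8))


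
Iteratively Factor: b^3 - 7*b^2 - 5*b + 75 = (b - 5)*(b^2 - 2*b - 15) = (b - 5)^2*(b + 3)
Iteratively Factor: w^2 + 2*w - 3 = (w + 3)*(w - 1)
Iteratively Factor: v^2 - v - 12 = (v - 4)*(v + 3)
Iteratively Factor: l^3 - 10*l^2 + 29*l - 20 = (l - 1)*(l^2 - 9*l + 20) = (l - 5)*(l - 1)*(l - 4)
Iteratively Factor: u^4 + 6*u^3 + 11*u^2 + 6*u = (u)*(u^3 + 6*u^2 + 11*u + 6) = u*(u + 1)*(u^2 + 5*u + 6) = u*(u + 1)*(u + 3)*(u + 2)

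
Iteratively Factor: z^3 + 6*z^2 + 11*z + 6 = (z + 2)*(z^2 + 4*z + 3) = (z + 1)*(z + 2)*(z + 3)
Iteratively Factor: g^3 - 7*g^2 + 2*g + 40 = (g - 5)*(g^2 - 2*g - 8) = (g - 5)*(g - 4)*(g + 2)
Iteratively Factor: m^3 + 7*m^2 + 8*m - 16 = (m + 4)*(m^2 + 3*m - 4) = (m - 1)*(m + 4)*(m + 4)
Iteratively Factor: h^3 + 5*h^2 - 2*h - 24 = (h - 2)*(h^2 + 7*h + 12) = (h - 2)*(h + 4)*(h + 3)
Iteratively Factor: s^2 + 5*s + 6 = (s + 2)*(s + 3)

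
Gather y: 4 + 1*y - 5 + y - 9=2*y - 10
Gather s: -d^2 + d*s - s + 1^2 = -d^2 + s*(d - 1) + 1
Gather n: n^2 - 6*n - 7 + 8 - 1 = n^2 - 6*n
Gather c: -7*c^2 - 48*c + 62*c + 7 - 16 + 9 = -7*c^2 + 14*c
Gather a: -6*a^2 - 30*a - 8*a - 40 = -6*a^2 - 38*a - 40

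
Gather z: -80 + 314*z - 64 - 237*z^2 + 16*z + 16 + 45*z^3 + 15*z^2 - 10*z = 45*z^3 - 222*z^2 + 320*z - 128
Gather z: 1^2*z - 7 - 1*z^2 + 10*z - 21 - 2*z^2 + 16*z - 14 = -3*z^2 + 27*z - 42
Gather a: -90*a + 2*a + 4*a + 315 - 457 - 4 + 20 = -84*a - 126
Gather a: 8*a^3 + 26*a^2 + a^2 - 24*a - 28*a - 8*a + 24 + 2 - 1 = 8*a^3 + 27*a^2 - 60*a + 25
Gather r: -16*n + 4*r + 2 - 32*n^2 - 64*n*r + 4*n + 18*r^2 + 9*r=-32*n^2 - 12*n + 18*r^2 + r*(13 - 64*n) + 2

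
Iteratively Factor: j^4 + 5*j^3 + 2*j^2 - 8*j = (j - 1)*(j^3 + 6*j^2 + 8*j) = (j - 1)*(j + 4)*(j^2 + 2*j) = j*(j - 1)*(j + 4)*(j + 2)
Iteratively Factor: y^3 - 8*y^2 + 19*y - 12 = (y - 3)*(y^2 - 5*y + 4) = (y - 3)*(y - 1)*(y - 4)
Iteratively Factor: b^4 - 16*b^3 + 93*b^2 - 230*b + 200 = (b - 5)*(b^3 - 11*b^2 + 38*b - 40) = (b - 5)*(b - 2)*(b^2 - 9*b + 20) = (b - 5)*(b - 4)*(b - 2)*(b - 5)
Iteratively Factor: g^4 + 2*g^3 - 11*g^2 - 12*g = (g + 4)*(g^3 - 2*g^2 - 3*g) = (g + 1)*(g + 4)*(g^2 - 3*g) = g*(g + 1)*(g + 4)*(g - 3)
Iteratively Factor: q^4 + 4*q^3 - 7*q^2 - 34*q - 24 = (q - 3)*(q^3 + 7*q^2 + 14*q + 8) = (q - 3)*(q + 1)*(q^2 + 6*q + 8) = (q - 3)*(q + 1)*(q + 2)*(q + 4)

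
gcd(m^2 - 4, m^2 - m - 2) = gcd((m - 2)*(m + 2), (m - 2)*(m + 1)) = m - 2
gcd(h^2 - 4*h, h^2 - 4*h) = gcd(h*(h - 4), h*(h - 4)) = h^2 - 4*h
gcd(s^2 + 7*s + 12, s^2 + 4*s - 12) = 1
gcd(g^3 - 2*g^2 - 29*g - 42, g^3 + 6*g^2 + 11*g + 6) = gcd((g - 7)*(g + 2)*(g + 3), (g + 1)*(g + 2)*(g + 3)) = g^2 + 5*g + 6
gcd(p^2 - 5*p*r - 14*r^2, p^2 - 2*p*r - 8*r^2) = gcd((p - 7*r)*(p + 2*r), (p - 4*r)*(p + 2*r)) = p + 2*r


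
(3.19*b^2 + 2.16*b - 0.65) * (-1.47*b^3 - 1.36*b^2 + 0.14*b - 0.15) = -4.6893*b^5 - 7.5136*b^4 - 1.5355*b^3 + 0.7079*b^2 - 0.415*b + 0.0975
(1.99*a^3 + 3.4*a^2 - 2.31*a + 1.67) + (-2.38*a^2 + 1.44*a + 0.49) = 1.99*a^3 + 1.02*a^2 - 0.87*a + 2.16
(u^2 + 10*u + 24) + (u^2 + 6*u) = 2*u^2 + 16*u + 24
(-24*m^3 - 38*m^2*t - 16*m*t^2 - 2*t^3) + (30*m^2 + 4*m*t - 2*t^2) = -24*m^3 - 38*m^2*t + 30*m^2 - 16*m*t^2 + 4*m*t - 2*t^3 - 2*t^2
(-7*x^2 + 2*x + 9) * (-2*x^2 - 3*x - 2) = 14*x^4 + 17*x^3 - 10*x^2 - 31*x - 18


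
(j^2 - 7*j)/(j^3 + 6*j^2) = (j - 7)/(j*(j + 6))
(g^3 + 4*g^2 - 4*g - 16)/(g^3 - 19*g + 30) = (g^2 + 6*g + 8)/(g^2 + 2*g - 15)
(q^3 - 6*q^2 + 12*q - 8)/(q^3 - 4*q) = (q^2 - 4*q + 4)/(q*(q + 2))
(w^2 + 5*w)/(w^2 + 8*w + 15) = w/(w + 3)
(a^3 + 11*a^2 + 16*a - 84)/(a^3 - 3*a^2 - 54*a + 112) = (a + 6)/(a - 8)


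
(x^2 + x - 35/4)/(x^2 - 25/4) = (2*x + 7)/(2*x + 5)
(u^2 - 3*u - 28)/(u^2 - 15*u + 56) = (u + 4)/(u - 8)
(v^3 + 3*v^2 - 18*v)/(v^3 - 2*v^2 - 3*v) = (v + 6)/(v + 1)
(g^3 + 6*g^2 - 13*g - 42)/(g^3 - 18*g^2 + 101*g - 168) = (g^2 + 9*g + 14)/(g^2 - 15*g + 56)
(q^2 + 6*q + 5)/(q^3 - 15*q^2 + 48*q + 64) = (q + 5)/(q^2 - 16*q + 64)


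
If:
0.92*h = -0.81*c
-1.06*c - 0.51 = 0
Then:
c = -0.48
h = 0.42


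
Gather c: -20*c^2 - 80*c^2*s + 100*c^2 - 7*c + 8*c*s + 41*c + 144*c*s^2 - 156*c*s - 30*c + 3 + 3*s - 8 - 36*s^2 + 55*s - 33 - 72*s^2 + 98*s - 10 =c^2*(80 - 80*s) + c*(144*s^2 - 148*s + 4) - 108*s^2 + 156*s - 48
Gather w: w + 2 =w + 2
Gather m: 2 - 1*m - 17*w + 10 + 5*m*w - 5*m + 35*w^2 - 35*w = m*(5*w - 6) + 35*w^2 - 52*w + 12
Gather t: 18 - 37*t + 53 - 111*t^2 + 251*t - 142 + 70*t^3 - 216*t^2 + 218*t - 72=70*t^3 - 327*t^2 + 432*t - 143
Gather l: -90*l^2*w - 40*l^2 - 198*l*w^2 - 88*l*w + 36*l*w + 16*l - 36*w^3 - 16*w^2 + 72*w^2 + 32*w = l^2*(-90*w - 40) + l*(-198*w^2 - 52*w + 16) - 36*w^3 + 56*w^2 + 32*w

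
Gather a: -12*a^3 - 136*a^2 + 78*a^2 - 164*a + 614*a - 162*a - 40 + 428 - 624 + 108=-12*a^3 - 58*a^2 + 288*a - 128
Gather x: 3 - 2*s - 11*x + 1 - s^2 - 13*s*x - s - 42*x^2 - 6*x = -s^2 - 3*s - 42*x^2 + x*(-13*s - 17) + 4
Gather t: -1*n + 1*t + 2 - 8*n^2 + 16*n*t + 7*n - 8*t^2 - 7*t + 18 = -8*n^2 + 6*n - 8*t^2 + t*(16*n - 6) + 20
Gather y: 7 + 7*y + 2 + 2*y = 9*y + 9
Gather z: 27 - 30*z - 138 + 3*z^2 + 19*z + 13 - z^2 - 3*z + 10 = 2*z^2 - 14*z - 88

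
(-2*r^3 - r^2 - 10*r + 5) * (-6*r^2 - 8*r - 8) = 12*r^5 + 22*r^4 + 84*r^3 + 58*r^2 + 40*r - 40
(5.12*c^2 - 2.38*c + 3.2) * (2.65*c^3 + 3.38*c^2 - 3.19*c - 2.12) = 13.568*c^5 + 10.9986*c^4 - 15.8972*c^3 + 7.5538*c^2 - 5.1624*c - 6.784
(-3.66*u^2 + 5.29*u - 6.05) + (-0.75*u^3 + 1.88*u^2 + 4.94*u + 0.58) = -0.75*u^3 - 1.78*u^2 + 10.23*u - 5.47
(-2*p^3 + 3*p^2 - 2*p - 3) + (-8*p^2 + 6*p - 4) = -2*p^3 - 5*p^2 + 4*p - 7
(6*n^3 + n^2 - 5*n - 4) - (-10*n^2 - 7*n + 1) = 6*n^3 + 11*n^2 + 2*n - 5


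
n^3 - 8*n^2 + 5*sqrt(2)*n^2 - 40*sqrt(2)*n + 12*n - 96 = (n - 8)*(n + 2*sqrt(2))*(n + 3*sqrt(2))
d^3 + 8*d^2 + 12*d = d*(d + 2)*(d + 6)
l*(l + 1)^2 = l^3 + 2*l^2 + l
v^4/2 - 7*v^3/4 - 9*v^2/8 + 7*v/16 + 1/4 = (v/2 + 1/4)*(v - 4)*(v - 1/2)*(v + 1/2)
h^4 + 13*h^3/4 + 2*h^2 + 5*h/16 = h*(h + 1/4)*(h + 1/2)*(h + 5/2)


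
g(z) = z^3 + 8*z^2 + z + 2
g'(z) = 3*z^2 + 16*z + 1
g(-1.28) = 11.73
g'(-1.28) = -14.56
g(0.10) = 2.18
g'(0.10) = 2.63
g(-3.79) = 58.68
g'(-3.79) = -16.55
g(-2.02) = 24.38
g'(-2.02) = -19.08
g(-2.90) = 41.99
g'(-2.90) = -20.17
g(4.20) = 221.41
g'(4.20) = 121.12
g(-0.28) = 2.33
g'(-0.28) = -3.24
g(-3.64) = 56.13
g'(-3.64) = -17.49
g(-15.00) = -1588.00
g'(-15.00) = 436.00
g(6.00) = 512.00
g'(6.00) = 205.00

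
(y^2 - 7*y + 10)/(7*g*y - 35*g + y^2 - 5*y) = (y - 2)/(7*g + y)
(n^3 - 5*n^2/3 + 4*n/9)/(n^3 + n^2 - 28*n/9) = (3*n - 1)/(3*n + 7)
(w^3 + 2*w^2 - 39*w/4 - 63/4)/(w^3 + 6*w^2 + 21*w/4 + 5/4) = (4*w^3 + 8*w^2 - 39*w - 63)/(4*w^3 + 24*w^2 + 21*w + 5)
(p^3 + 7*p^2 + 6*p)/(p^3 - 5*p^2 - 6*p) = (p + 6)/(p - 6)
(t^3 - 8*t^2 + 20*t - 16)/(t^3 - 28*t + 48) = (t - 2)/(t + 6)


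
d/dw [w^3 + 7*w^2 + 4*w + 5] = 3*w^2 + 14*w + 4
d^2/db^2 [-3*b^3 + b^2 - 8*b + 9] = 2 - 18*b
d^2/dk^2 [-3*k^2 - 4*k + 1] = -6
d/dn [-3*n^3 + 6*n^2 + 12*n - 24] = -9*n^2 + 12*n + 12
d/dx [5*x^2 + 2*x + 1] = 10*x + 2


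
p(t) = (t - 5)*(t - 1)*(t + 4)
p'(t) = (t - 5)*(t - 1) + (t - 5)*(t + 4) + (t - 1)*(t + 4)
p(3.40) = -28.42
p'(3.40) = 2.08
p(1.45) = -8.71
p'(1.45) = -18.49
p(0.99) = 0.20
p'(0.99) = -20.02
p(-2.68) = 37.31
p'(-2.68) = 13.27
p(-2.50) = 39.38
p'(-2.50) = 9.75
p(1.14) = -2.78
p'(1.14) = -19.66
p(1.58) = -11.07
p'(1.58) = -17.83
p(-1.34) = 39.46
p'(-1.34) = -8.25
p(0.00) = 20.00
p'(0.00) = -19.00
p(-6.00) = -154.00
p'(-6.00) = 113.00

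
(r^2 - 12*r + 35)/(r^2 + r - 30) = (r - 7)/(r + 6)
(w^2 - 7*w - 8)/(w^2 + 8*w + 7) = (w - 8)/(w + 7)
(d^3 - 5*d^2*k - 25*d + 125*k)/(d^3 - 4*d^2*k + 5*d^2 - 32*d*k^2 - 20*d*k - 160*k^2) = (d^2 - 5*d*k - 5*d + 25*k)/(d^2 - 4*d*k - 32*k^2)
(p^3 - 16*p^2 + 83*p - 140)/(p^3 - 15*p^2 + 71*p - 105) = (p - 4)/(p - 3)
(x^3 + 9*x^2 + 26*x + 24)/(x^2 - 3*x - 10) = (x^2 + 7*x + 12)/(x - 5)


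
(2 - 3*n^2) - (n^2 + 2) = -4*n^2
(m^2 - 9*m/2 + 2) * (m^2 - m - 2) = m^4 - 11*m^3/2 + 9*m^2/2 + 7*m - 4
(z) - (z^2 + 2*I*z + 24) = -z^2 + z - 2*I*z - 24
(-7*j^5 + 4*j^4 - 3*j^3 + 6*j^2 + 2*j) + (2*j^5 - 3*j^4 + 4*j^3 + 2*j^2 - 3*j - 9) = -5*j^5 + j^4 + j^3 + 8*j^2 - j - 9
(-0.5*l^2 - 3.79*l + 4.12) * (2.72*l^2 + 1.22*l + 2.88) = -1.36*l^4 - 10.9188*l^3 + 5.1426*l^2 - 5.8888*l + 11.8656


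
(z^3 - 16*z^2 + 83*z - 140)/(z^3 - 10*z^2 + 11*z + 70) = (z - 4)/(z + 2)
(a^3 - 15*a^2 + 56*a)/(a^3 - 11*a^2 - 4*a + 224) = a/(a + 4)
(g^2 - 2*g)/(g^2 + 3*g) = (g - 2)/(g + 3)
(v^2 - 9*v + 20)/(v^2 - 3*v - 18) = (-v^2 + 9*v - 20)/(-v^2 + 3*v + 18)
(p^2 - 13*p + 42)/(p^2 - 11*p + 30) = (p - 7)/(p - 5)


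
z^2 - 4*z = z*(z - 4)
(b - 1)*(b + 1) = b^2 - 1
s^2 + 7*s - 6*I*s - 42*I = (s + 7)*(s - 6*I)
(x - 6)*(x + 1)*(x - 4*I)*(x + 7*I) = x^4 - 5*x^3 + 3*I*x^3 + 22*x^2 - 15*I*x^2 - 140*x - 18*I*x - 168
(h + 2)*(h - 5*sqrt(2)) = h^2 - 5*sqrt(2)*h + 2*h - 10*sqrt(2)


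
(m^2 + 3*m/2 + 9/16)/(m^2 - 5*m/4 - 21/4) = (16*m^2 + 24*m + 9)/(4*(4*m^2 - 5*m - 21))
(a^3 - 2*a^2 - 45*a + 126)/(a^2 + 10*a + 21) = (a^2 - 9*a + 18)/(a + 3)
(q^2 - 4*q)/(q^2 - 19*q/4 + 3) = 4*q/(4*q - 3)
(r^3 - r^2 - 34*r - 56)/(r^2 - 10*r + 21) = (r^2 + 6*r + 8)/(r - 3)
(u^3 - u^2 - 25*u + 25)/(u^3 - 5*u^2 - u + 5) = (u + 5)/(u + 1)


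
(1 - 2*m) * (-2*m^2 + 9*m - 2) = 4*m^3 - 20*m^2 + 13*m - 2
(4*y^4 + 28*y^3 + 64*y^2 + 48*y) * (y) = 4*y^5 + 28*y^4 + 64*y^3 + 48*y^2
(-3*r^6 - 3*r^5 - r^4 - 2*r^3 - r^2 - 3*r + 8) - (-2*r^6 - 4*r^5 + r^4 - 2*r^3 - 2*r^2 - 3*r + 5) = -r^6 + r^5 - 2*r^4 + r^2 + 3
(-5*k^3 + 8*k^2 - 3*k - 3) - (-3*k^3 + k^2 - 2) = -2*k^3 + 7*k^2 - 3*k - 1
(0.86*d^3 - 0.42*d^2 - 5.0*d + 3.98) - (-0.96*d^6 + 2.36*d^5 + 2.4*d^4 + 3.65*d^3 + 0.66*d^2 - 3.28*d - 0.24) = 0.96*d^6 - 2.36*d^5 - 2.4*d^4 - 2.79*d^3 - 1.08*d^2 - 1.72*d + 4.22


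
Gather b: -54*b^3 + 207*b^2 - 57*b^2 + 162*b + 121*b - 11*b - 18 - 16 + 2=-54*b^3 + 150*b^2 + 272*b - 32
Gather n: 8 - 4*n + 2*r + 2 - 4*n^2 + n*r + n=-4*n^2 + n*(r - 3) + 2*r + 10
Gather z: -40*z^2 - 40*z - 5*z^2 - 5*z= -45*z^2 - 45*z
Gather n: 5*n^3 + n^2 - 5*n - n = 5*n^3 + n^2 - 6*n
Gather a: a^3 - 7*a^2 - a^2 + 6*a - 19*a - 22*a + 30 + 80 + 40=a^3 - 8*a^2 - 35*a + 150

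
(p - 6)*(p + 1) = p^2 - 5*p - 6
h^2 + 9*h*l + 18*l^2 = (h + 3*l)*(h + 6*l)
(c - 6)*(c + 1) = c^2 - 5*c - 6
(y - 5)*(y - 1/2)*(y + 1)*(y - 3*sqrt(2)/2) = y^4 - 9*y^3/2 - 3*sqrt(2)*y^3/2 - 3*y^2 + 27*sqrt(2)*y^2/4 + 5*y/2 + 9*sqrt(2)*y/2 - 15*sqrt(2)/4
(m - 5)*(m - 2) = m^2 - 7*m + 10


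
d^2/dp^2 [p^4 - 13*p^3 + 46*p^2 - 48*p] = 12*p^2 - 78*p + 92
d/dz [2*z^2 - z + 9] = 4*z - 1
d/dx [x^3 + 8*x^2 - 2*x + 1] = 3*x^2 + 16*x - 2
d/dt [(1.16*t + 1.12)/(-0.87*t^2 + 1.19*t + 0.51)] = (1.0092*t^2 + 1.9488*t - 0.7412)/(0.7569*t^4 - 2.0706*t^3 + 0.5287*t^2 + 1.2138*t + 0.2601)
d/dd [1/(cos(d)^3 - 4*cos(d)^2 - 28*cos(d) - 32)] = (3*cos(d) - 14)*sin(d)/((cos(d) - 8)^2*(cos(d) + 2)^3)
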